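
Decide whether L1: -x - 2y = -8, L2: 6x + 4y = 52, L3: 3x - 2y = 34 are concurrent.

No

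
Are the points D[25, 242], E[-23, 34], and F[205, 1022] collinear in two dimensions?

Yes

DE = (-48, -208), DF = (180, 780).
det[DE; DF] = (-48)(780) − (-208)(180) = 0.
The determinant is zero, so the points are collinear.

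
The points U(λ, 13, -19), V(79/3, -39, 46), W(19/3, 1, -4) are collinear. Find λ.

Direction VW = (-20, 40, -50). From the y-coordinate of U, the parameter along the line is τ = (13 − (-39))/40 = 13/10.
Then λ = 79/3 + 13/10·(-20) = 1/3.

1/3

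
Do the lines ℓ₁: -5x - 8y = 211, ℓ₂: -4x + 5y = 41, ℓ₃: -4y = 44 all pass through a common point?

No

Lines aᵢx + bᵢy = cᵢ with pairwise distinct directions are concurrent exactly when det[aᵢ bᵢ cᵢ] = 0.
Here the determinant is 48.
Nonzero, so no common point exists.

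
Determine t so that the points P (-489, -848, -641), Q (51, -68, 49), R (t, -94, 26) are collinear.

Collinearity requires PQ × PR = 0; each component is linear in t.
The y-component gives (690)t + (-22770) = 0, so t = 33.
The remaining components then also vanish.

33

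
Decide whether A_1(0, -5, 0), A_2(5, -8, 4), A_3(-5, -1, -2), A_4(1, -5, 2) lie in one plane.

Yes

A normal to the plane through A_1, A_2, A_3 is n = A_1A_2 × A_1A_3 = (-10, -10, 5).
The plane has equation n·P = 50. For A_4: n·A_4 = 50.
Equal, so A_4 lies in the plane and all four are coplanar.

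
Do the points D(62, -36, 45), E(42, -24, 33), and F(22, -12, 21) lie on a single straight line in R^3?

Yes

DE = (-20, 12, -12), DF = (-40, 24, -24).
Each component of DF is 2 times the corresponding component of DE, so DF = 2·DE and the points are collinear.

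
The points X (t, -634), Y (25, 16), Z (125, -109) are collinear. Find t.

Collinearity: (X − Y) must be parallel to (Z − Y) = (100, -125).
Cross-multiplying the components: (t − 25)·(-125) = (-650)·(100).
Solving gives t = 545.

545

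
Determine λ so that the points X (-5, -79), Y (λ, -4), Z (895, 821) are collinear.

70

Collinearity: (Y − X) must be parallel to (Z − X) = (900, 900).
Cross-multiplying the components: (λ − (-5))·(900) = (75)·(900).
Solving gives λ = 70.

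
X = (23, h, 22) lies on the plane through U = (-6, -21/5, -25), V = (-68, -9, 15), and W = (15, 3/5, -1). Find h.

A normal to the plane is n = UV × UW = (-1536/5, 2328, -984/5).
X lies in the plane iff n · UX = 0.
This gives (2328)h + (-41904/5) = 0, so h = 18/5.

18/5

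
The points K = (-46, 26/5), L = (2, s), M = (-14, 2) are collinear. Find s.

Collinearity: (L − K) must be parallel to (M − K) = (32, -16/5).
Cross-multiplying the components: (s − 26/5)·(32) = (48)·(-16/5).
Solving gives s = 2/5.

2/5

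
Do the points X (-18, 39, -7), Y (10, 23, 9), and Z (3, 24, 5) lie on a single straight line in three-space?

No

XY = (28, -16, 16), XZ = (21, -15, 12).
XY × XZ = (48, 0, -84).
The cross product is nonzero, so the points do not lie on one line.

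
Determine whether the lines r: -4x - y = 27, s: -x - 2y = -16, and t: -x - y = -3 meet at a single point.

Yes

The three lines meet at one point iff the augmented coefficient matrix [aᵢ bᵢ cᵢ] has rank < 3, i.e. its determinant vanishes.
Here the determinant is 0.
It vanishes, so the lines are concurrent at (-10, 13).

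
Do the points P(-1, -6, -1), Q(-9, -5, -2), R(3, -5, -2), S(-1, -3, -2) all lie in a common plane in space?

With P as base: PQ = (-8, 1, -1), PR = (4, 1, -1), PS = (0, 3, -1).
PR × PS = (2, 4, 12).
PQ · (PR × PS) = -24.
Since -24 ≠ 0, the four points are not coplanar.

No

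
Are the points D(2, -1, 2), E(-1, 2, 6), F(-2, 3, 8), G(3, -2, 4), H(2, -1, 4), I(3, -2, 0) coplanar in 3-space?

The plane through D, E, F has normal n = DE × DF = (2, 2, 0) and equation n·P = 2.
Checking the remaining points: n·G = 2, n·H = 2, n·I = 2.
All equal 2, so all 6 points lie in one plane.

Yes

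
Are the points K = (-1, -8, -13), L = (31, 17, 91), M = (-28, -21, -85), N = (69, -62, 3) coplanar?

A normal to the plane through K, L, M is n = KL × KM = (-448, -504, 259).
The plane has equation n·P = 1113. For N: n·N = 1113.
Equal, so N lies in the plane and all four are coplanar.

Yes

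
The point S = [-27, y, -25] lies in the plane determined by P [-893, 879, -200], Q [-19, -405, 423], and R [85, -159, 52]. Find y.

3

The plane through P, Q, R has equation 323106x + 389046y + 348540z = -16270224.
Substituting S: (389046)y + (-17437362) = -16270224, so y = 3.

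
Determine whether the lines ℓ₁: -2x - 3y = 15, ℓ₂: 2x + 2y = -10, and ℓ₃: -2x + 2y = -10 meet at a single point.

Lines aᵢx + bᵢy = cᵢ with pairwise distinct directions are concurrent exactly when det[aᵢ bᵢ cᵢ] = 0.
Here the determinant is 0.
It vanishes, so the lines are concurrent at (0, -5).

Yes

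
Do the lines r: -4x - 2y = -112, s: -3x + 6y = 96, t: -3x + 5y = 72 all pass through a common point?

Yes

Intersecting r and s: solving the 2×2 system gives (x, y) = (16, 24).
Substitute into t: (-3)(16) + (5)(24) = 72.
This equals 72, so (16, 24) lies on all three lines and they are concurrent.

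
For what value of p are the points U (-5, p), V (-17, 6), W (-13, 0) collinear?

-12

The three points are collinear iff det[UV; UW] = 0.
This determinant is linear in p: (4)p + (48) = 0, so p = -12.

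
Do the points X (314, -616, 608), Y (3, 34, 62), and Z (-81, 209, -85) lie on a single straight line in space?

XY = (-311, 650, -546), XZ = (-395, 825, -693).
Comparing components 3 and 1: (-546)(-395) − (-311)(-693) = 147 ≠ 0, so XY and XZ are not parallel and the points are not collinear.

No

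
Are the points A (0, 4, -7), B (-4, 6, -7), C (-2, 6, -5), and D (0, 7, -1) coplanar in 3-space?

Yes

The four points are coplanar iff the 3×3 determinant with rows AB, AC, AD is zero.
Rows: (-4, 2, 0), (-2, 2, 2), (0, 3, 6).
Expanding along the first row: (-4)(6) − (2)(-12) + (0)(-6) = 0.
Zero determinant ⇒ coplanar.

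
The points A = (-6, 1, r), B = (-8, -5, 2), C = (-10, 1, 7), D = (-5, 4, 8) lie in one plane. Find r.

Coplanarity ⇔ det[AB; AC; AD] = 0.
Expanding, this is linear in r: (36)r + (-216) = 0.
So r = 6.

6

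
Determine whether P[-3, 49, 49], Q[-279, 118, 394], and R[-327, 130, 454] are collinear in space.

PQ = (-276, 69, 345), PR = (-324, 81, 405).
Each component of PR is 27/23 times the corresponding component of PQ, so PR = 27/23·PQ and the points are collinear.

Yes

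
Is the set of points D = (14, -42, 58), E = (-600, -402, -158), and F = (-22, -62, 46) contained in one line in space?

DE = (-614, -360, -216), DF = (-36, -20, -12).
DE × DF = (0, 408, -680).
The cross product is nonzero, so the points do not lie on one line.

No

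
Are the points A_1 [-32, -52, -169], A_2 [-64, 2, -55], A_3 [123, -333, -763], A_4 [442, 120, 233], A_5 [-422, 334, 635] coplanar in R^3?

Yes

The plane through A_1, A_2, A_3 has normal n = A_1A_2 × A_1A_3 = (-42, -1338, 622) and equation n·P = -34198.
Checking the remaining points: n·A_4 = -34198, n·A_5 = -34198.
All equal -34198, so all 5 points lie in one plane.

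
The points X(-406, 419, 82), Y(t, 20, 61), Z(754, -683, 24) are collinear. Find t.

14

Direction XZ = (1160, -1102, -58). From the y-coordinate of Y, the parameter along the line is τ = (20 − 419)/(-1102) = 21/58.
Then t = (-406) + 21/58·(1160) = 14.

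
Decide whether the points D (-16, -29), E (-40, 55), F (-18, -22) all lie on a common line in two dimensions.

Yes

DE = (-24, 84), DF = (-2, 7).
Twice the signed area of △DEF is (-24)(7) − (84)(-2) = 0.
The triangle is degenerate (zero area), so the points are collinear.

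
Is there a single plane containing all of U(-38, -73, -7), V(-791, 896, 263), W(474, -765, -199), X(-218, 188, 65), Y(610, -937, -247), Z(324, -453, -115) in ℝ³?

Yes

The plane through U, V, W has normal n = UV × UW = (792, -6336, 24948) and equation n·P = 257796.
Checking the remaining points: n·X = 257796, n·Y = 257796, n·Z = 257796.
All equal 257796, so all 6 points lie in one plane.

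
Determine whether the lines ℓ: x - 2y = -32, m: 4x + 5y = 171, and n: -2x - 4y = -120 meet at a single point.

Intersecting ℓ and m: solving the 2×2 system gives (x, y) = (14, 23).
Substitute into n: (-2)(14) + (-4)(23) = -120.
This equals -120, so (14, 23) lies on all three lines and they are concurrent.

Yes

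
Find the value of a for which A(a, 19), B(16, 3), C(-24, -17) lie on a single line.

Collinearity: (A − B) must be parallel to (C − B) = (-40, -20).
Cross-multiplying the components: (a − 16)·(-20) = (16)·(-40).
Solving gives a = 48.

48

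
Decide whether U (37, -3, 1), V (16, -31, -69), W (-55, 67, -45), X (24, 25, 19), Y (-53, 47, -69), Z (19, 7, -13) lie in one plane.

The plane through U, V, W has normal n = UV × UW = (6188, 5474, -4046) and equation n·P = 208488.
Checking the remaining points: n·X = 208488, n·Y = 208488, n·Z = 208488.
All equal 208488, so all 6 points lie in one plane.

Yes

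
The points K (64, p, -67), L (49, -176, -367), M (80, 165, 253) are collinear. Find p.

Direction LM = (31, 341, 620). From the x-coordinate of K, the parameter along the line is τ = (64 − 49)/31 = 15/31.
Then p = (-176) + 15/31·(341) = -11.

-11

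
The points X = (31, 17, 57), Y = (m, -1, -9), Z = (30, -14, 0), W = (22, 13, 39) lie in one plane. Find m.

The points are coplanar iff XY · (XZ × XW) = 0.
Expanding, this is linear in m: (330)m + (-990) = 0.
So m = 3.

3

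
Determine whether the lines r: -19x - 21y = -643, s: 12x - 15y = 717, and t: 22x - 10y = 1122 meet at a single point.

Intersecting r and s: solving the 2×2 system gives (x, y) = (46, -11).
Substitute into t: (22)(46) + (-10)(-11) = 1122.
This equals 1122, so (46, -11) lies on all three lines and they are concurrent.

Yes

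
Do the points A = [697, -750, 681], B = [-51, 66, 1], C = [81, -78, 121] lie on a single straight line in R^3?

AB = (-748, 816, -680), AC = (-616, 672, -560).
Each component of AC is 14/17 times the corresponding component of AB, so AC = 14/17·AB and the points are collinear.

Yes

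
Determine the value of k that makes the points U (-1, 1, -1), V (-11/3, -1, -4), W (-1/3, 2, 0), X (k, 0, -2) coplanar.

-5/3

The points are coplanar iff UV · (UW × UX) = 0.
Expanding, this is linear in k: (1)k + (5/3) = 0.
So k = -5/3.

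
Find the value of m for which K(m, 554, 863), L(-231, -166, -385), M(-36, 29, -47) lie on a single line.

Direction LM = (195, 195, 338). From the y-coordinate of K, the parameter along the line is τ = (554 − (-166))/195 = 48/13.
Then m = (-231) + 48/13·(195) = 489.

489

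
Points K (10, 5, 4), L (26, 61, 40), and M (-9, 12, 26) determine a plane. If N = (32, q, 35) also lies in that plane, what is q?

A normal to the plane is n = KL × KM = (980, -1036, 1176).
N lies in the plane iff n · KN = 0.
This gives (-1036)q + (63196) = 0, so q = 61.

61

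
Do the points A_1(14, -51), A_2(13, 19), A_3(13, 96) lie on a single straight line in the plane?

A_1A_2 = (-1, 70), A_1A_3 = (-1, 147).
Twice the signed area of △A_1A_2A_3 is (-1)(147) − (70)(-1) = -77.
The area is nonzero, so the three points are not collinear.

No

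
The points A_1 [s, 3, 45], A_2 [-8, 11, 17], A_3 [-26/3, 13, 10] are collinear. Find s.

Direction A_2A_3 = (-2/3, 2, -7). From the y-coordinate of A_1, the parameter along the line is τ = (3 − 11)/2 = -4.
Then s = (-8) + (-4)·(-2/3) = -16/3.

-16/3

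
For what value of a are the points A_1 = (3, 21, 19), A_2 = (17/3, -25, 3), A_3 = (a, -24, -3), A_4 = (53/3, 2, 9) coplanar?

The points are coplanar iff A_1A_2 · (A_1A_3 × A_1A_4) = 0.
Expanding, this is linear in a: (-156)a + (4836) = 0.
So a = 31.

31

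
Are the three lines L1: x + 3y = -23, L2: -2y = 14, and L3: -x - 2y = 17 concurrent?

No

The three lines meet at one point iff the augmented coefficient matrix [aᵢ bᵢ cᵢ] has rank < 3, i.e. its determinant vanishes.
Here the determinant is -2.
Nonzero, so no common point exists.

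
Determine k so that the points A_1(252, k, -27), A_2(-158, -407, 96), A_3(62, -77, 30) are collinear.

208

Collinearity requires A_1A_2 × A_1A_3 = 0; each component is linear in k.
The x-component gives (66)k + (-13728) = 0, so k = 208.
The remaining components then also vanish.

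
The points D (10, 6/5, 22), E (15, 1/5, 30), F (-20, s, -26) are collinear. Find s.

Collinearity requires DE × DF = 0; each component is linear in s.
The x-component gives (-8)s + (288/5) = 0, so s = 36/5.
The remaining components then also vanish.

36/5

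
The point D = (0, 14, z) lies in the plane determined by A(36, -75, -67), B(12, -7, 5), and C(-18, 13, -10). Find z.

20

The plane through A, B, C has equation −2460x − 2520y + 1560z = -4080.
Substituting D: (1560)z + (-35280) = -4080, so z = 20.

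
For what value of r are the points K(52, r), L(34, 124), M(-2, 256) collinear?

Collinearity: (K − L) must be parallel to (M − L) = (-36, 132).
Cross-multiplying the components: (r − 124)·(-36) = (18)·(132).
Solving gives r = 58.

58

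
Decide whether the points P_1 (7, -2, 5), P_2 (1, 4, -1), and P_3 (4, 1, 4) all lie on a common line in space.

No

P_1P_2 = (-6, 6, -6), P_1P_3 = (-3, 3, -1).
Comparing components 2 and 3: (6)(-1) − (-6)(3) = 12 ≠ 0, so P_1P_2 and P_1P_3 are not parallel and the points are not collinear.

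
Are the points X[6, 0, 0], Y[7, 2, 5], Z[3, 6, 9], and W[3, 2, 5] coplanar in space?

No

A normal to the plane through X, Y, Z is n = XY × XZ = (-12, -24, 12).
The plane has equation n·P = -72. For W: n·W = -24.
-24 ≠ -72, so W is off the plane.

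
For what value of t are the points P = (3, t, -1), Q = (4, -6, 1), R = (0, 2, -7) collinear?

-4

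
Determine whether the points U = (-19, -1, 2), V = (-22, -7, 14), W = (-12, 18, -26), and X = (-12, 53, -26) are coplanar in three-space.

Yes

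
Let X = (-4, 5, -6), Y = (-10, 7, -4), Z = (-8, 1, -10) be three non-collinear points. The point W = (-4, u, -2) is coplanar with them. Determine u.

The plane through X, Y, Z has equation −32y + 32z = -352.
Substituting W: (-32)u + (-64) = -352, so u = 9.

9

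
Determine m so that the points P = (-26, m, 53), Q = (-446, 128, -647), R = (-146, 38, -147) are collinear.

Collinearity requires PQ × PR = 0; each component is linear in m.
The x-component gives (-500)m + (1000) = 0, so m = 2.
The remaining components then also vanish.

2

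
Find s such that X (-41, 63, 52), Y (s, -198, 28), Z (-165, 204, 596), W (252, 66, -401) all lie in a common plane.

-437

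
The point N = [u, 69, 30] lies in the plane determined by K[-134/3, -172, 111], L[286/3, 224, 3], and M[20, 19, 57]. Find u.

53/3

A normal to the plane is n = KL × KM = (-756, 576, 1132).
N lies in the plane iff n · KN = 0.
This gives (-756)u + (13356) = 0, so u = 53/3.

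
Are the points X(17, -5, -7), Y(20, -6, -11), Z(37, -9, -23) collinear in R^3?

No

XY = (3, -1, -4), XZ = (20, -4, -16).
Comparing components 3 and 1: (-4)(20) − (3)(-16) = -32 ≠ 0, so XY and XZ are not parallel and the points are not collinear.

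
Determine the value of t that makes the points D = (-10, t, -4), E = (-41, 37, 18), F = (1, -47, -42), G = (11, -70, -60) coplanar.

The points are coplanar iff DE · (DF × DG) = 0.
Expanding, this is linear in t: (-156)t + (-1092) = 0.
So t = -7.

-7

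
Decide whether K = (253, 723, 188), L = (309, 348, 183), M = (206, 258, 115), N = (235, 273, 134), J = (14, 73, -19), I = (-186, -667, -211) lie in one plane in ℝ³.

No

The plane through K, L, M has normal n = KL × KM = (25050, 4323, -43665) and equation n·P = 1254159.
Checking the remaining points: n·N = 1215819, n·J = 1495914, n·I = 1670574.
Since n·N = 1215819 ≠ 1254159, N is off the plane and the points are not all coplanar.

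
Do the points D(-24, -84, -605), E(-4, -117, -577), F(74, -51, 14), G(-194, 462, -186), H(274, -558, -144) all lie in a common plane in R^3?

Yes

The plane through D, E, F has normal n = DE × DF = (-21351, -9636, 3894) and equation n·P = -1034022.
Checking the remaining points: n·G = -1034022, n·H = -1034022.
All equal -1034022, so all 5 points lie in one plane.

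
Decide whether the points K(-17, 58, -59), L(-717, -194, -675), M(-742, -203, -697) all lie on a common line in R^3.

Yes

KL = (-700, -252, -616), KM = (-725, -261, -638).
Each component of KM is 29/28 times the corresponding component of KL, so KM = 29/28·KL and the points are collinear.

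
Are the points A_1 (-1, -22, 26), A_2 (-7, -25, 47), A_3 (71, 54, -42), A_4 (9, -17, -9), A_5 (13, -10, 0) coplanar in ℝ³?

Yes

The plane through A_1, A_2, A_3 has normal n = A_1A_2 × A_1A_3 = (-1392, 1104, -240) and equation n·P = -29136.
Checking the remaining points: n·A_4 = -29136, n·A_5 = -29136.
All equal -29136, so all 5 points lie in one plane.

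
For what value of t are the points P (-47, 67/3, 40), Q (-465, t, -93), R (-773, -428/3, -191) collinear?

-218/3

Collinearity requires PQ × PR = 0; each component is linear in t.
The x-component gives (-231)t + (-16786) = 0, so t = -218/3.
The remaining components then also vanish.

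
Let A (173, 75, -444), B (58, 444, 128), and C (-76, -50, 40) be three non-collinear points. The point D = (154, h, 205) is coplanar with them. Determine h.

Coplanarity requires AB · (AC × AD) = 0.
AB = (-115, 369, 572), AC = (-249, -125, 484); the triple product is linear in h with coefficient -86768 and constant term 70715920.
Setting it to zero: h = 815.

815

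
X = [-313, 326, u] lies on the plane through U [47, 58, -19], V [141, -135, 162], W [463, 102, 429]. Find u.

A normal to the plane is n = UV × UW = (-94428, 33184, 84424).
X lies in the plane iff n · UX = 0.
This gives (84424)u + (44491448) = 0, so u = -527.

-527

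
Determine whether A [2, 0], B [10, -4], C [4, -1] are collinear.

Yes

AB = (8, -4), AC = (2, -1).
Twice the signed area of △ABC is (8)(-1) − (-4)(2) = 0.
The triangle is degenerate (zero area), so the points are collinear.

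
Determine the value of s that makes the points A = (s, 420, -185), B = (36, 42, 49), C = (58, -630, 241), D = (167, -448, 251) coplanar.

-210

Coplanarity ⇔ det[AB; AC; AD] = 0.
Expanding, this is linear in s: (41664)s + (8749440) = 0.
So s = -210.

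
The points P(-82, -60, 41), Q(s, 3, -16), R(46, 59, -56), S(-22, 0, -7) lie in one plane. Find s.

14

Coplanarity ⇔ det[PQ; PR; PS] = 0.
Expanding, this is linear in s: (108)s + (-1512) = 0.
So s = 14.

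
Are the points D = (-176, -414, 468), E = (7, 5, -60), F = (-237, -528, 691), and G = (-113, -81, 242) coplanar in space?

A normal to the plane through D, E, F is n = DE × DF = (33245, -8601, 4697).
The plane has equation n·P = -92110. For G: n·G = -1923330.
-1923330 ≠ -92110, so G is off the plane.

No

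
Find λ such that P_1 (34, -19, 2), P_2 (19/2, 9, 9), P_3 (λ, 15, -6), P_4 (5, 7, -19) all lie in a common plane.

1/2

Coplanarity ⇔ det[P_1P_2; P_1P_3; P_1P_4] = 0.
Expanding, this is linear in λ: (770)λ + (-385) = 0.
So λ = 1/2.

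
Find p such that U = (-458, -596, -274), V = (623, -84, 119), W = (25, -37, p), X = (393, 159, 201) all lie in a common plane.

57

Coplanarity ⇔ det[UV; UW; UX] = 0.
Expanding, this is linear in p: (-380443)p + (21685251) = 0.
So p = 57.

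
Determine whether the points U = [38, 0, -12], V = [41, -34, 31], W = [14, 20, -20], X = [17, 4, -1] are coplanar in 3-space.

Yes

With U as base: UV = (3, -34, 43), UW = (-24, 20, -8), UX = (-21, 4, 11).
UW × UX = (252, 432, 324).
UV · (UW × UX) = 0.
The scalar triple product vanishes, so the four points are coplanar.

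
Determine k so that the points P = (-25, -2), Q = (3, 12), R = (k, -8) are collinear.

Collinearity: (R − P) must be parallel to (Q − P) = (28, 14).
Cross-multiplying the components: (k − (-25))·(14) = (-6)·(28).
Solving gives k = -37.

-37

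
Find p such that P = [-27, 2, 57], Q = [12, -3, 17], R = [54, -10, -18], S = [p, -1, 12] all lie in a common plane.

9

Normal to plane PQR: n = (-105, -315, -63); plane equation n·X = -1386.
Requiring n·S = -1386: (-105)p + (-441) = -1386.
So p = 9.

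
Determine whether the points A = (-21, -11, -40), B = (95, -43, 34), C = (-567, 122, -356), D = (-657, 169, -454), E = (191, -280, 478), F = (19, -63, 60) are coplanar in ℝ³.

No

The plane through A, B, C has normal n = AB × AC = (270, -3748, -2044) and equation n·P = 117318.
Checking the remaining points: n·D = 117174, n·E = 123978, n·F = 118614.
Since n·D = 117174 ≠ 117318, D is off the plane and the points are not all coplanar.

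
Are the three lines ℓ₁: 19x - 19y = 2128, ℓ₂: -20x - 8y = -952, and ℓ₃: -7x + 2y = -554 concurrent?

Lines aᵢx + bᵢy = cᵢ with pairwise distinct directions are concurrent exactly when det[aᵢ bᵢ cᵢ] = 0.
Here the determinant is 0.
It vanishes, so the lines are concurrent at (66, -46).

Yes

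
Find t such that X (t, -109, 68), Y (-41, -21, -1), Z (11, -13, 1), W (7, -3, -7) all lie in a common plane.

-15

The points are coplanar iff XY · (XZ × XW) = 0.
Expanding, this is linear in t: (84)t + (1260) = 0.
So t = -15.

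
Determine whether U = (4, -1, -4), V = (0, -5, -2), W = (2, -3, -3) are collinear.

UV = (-4, -4, 2), UW = (-2, -2, 1).
UV × UW = (0, 0, 0).
The cross product vanishes, so the three points are collinear.

Yes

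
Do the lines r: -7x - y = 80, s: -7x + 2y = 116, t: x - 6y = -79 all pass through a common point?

No

Intersecting r and s: solving the 2×2 system gives (x, y) = (-92/7, 12).
Substitute into t: (1)(-92/7) + (-6)(12) = -596/7.
But t requires -79 ≠ -596/7, so the three lines have no common point.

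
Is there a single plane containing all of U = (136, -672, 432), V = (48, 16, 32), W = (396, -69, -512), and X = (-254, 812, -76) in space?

The four points are coplanar iff the 3×3 determinant with rows UV, UW, UX is zero.
Rows: (-88, 688, -400), (260, 603, -944), (-390, 1484, -508).
Expanding along the first row: (-88)(1094572) − (688)(-500240) + (-400)(621010) = -561216.
Nonzero ⇒ not coplanar.

No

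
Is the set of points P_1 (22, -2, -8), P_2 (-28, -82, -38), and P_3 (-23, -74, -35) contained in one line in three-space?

Yes

P_1P_2 = (-50, -80, -30), P_1P_3 = (-45, -72, -27).
Each component of P_1P_3 is 9/10 times the corresponding component of P_1P_2, so P_1P_3 = 9/10·P_1P_2 and the points are collinear.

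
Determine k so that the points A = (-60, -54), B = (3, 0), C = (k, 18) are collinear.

24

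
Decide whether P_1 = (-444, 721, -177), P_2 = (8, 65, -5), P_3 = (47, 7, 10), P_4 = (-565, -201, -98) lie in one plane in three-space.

Yes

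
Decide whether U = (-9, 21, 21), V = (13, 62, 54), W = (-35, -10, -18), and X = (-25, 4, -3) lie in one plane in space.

A normal to the plane through U, V, W is n = UV × UW = (-576, 0, 384).
The plane has equation n·P = 13248. For X: n·X = 13248.
Equal, so X lies in the plane and all four are coplanar.

Yes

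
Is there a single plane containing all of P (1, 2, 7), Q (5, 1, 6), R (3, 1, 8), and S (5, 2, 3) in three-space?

Yes

The four points are coplanar iff the 3×3 determinant with rows PQ, PR, PS is zero.
Rows: (4, -1, -1), (2, -1, 1), (4, 0, -4).
Expanding along the first row: (4)(4) − (-1)(-12) + (-1)(4) = 0.
Zero determinant ⇒ coplanar.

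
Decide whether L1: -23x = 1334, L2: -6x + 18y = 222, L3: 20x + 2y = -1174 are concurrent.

Lines aᵢx + bᵢy = cᵢ with pairwise distinct directions are concurrent exactly when det[aᵢ bᵢ cᵢ] = 0.
Here the determinant is 0.
It vanishes, so the lines are concurrent at (-58, -7).

Yes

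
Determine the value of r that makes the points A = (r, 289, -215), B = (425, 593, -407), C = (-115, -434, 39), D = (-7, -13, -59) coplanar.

The points are coplanar iff AB · (AC × AD) = 0.
Expanding, this is linear in r: (87120)r + (-16117200) = 0.
So r = 185.

185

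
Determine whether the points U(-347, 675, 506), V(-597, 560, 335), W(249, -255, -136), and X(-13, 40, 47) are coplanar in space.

The four points are coplanar iff the 3×3 determinant with rows UV, UW, UX is zero.
Rows: (-250, -115, -171), (596, -930, -642), (334, -635, -459).
Expanding along the first row: (-250)(19200) − (-115)(-59136) + (-171)(-67840) = 0.
Zero determinant ⇒ coplanar.

Yes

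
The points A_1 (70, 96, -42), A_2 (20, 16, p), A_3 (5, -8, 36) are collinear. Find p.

Direction A_1A_3 = (-65, -104, 78). From the x-coordinate of A_2, the parameter along the line is τ = (20 − 70)/(-65) = 10/13.
Then p = (-42) + 10/13·(78) = 18.

18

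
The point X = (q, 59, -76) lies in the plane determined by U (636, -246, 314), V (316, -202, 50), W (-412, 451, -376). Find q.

Coplanarity requires UV · (UW × UX) = 0.
UV = (-320, 44, -264), UW = (-1048, 697, -690); the triple product is linear in q with coefficient 153648 and constant term -11677248.
Setting it to zero: q = 76.

76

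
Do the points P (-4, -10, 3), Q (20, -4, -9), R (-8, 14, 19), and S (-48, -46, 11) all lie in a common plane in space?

Yes

The four points are coplanar iff the 3×3 determinant with rows PQ, PR, PS is zero.
Rows: (24, 6, -12), (-4, 24, 16), (-44, -36, 8).
Expanding along the first row: (24)(768) − (6)(672) + (-12)(1200) = 0.
Zero determinant ⇒ coplanar.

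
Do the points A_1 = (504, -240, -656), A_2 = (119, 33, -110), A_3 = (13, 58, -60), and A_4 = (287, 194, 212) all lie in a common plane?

Yes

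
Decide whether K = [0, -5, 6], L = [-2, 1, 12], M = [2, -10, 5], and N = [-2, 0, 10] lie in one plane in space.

No

The four points are coplanar iff the 3×3 determinant with rows KL, KM, KN is zero.
Rows: (-2, 6, 6), (2, -5, -1), (-2, 5, 4).
Expanding along the first row: (-2)(-15) − (6)(6) + (6)(0) = -6.
Nonzero ⇒ not coplanar.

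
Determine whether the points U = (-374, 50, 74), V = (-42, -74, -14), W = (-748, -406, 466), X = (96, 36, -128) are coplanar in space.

No

A normal to the plane through U, V, W is n = UV × UW = (-88736, -97232, -197768).
The plane has equation n·P = 13690832. For X: n·X = 13295296.
13295296 ≠ 13690832, so X is off the plane.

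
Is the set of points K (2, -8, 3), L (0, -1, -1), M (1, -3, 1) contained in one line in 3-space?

No

KL = (-2, 7, -4), KM = (-1, 5, -2).
Comparing components 2 and 3: (7)(-2) − (-4)(5) = 6 ≠ 0, so KL and KM are not parallel and the points are not collinear.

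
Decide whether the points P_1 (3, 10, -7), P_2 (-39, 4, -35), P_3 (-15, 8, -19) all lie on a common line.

No

P_1P_2 = (-42, -6, -28), P_1P_3 = (-18, -2, -12).
Comparing components 2 and 3: (-6)(-12) − (-28)(-2) = 16 ≠ 0, so P_1P_2 and P_1P_3 are not parallel and the points are not collinear.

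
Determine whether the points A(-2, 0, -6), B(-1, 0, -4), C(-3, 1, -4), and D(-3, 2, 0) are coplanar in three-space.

With A as base: AB = (1, 0, 2), AC = (-1, 1, 2), AD = (-1, 2, 6).
AC × AD = (2, 4, -1).
AB · (AC × AD) = 0.
The scalar triple product vanishes, so the four points are coplanar.

Yes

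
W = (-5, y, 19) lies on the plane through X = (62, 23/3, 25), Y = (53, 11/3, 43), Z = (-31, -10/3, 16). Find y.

The plane through X, Y, Z has equation 234x − 1755y − 273z = -5772.
Substituting W: (-1755)y + (-6357) = -5772, so y = -1/3.

-1/3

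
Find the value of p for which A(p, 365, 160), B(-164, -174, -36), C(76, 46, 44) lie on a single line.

424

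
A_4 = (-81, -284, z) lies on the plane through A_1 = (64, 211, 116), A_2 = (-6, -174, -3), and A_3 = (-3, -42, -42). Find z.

-246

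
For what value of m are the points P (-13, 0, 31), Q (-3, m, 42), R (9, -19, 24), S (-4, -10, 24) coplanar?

-1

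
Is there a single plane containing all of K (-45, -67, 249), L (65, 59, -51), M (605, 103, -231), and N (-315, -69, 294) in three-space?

The four points are coplanar iff the 3×3 determinant with rows KL, KM, KN is zero.
Rows: (110, 126, -300), (650, 170, -480), (-270, -2, 45).
Expanding along the first row: (110)(6690) − (126)(-100350) + (-300)(44600) = 0.
Zero determinant ⇒ coplanar.

Yes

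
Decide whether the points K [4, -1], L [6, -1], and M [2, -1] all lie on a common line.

Yes

KL = (2, 0), KM = (-2, 0).
det[KL; KM] = (2)(0) − (0)(-2) = 0.
The determinant is zero, so the points are collinear.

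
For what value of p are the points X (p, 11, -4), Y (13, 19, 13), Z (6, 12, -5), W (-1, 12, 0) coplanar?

The points are coplanar iff XY · (XZ × XW) = 0.
Expanding, this is linear in p: (35)p + (0) = 0.
So p = 0.

0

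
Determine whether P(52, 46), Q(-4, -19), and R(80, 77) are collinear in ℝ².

No

PQ = (-56, -65), PR = (28, 31).
Twice the signed area of △PQR is (-56)(31) − (-65)(28) = 84.
The area is nonzero, so the three points are not collinear.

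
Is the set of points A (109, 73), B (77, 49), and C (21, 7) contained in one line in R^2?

Yes

AB = (-32, -24), AC = (-88, -66).
Checking proportionality: AC = 11/4·AB, so the vectors are parallel and the points are collinear.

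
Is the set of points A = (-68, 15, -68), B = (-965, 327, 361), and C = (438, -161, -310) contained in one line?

AB = (-897, 312, 429), AC = (506, -176, -242).
AB × AC = (0, 0, 0).
The cross product vanishes, so the three points are collinear.

Yes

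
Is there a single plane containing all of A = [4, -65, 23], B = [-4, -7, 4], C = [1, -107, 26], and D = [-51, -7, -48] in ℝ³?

With A as base: AB = (-8, 58, -19), AC = (-3, -42, 3), AD = (-55, 58, -71).
AC × AD = (2808, -378, -2484).
AB · (AC × AD) = 2808.
Since 2808 ≠ 0, the four points are not coplanar.

No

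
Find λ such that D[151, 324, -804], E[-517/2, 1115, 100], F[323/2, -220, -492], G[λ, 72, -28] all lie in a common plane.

Normal to plane DEF: n = (738568, 137256, 428925/2); plane equation n·P = -16433138.
Requiring n·G = -16433138: (738568)λ + (3877482) = -16433138.
So λ = -55/2.

-55/2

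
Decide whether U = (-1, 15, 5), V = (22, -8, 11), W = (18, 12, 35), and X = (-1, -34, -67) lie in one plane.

No

A normal to the plane through U, V, W is n = UV × UW = (-672, -576, 368).
The plane has equation n·P = -6128. For X: n·X = -4400.
-4400 ≠ -6128, so X is off the plane.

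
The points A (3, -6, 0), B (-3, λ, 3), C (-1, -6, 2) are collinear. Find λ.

-6

Direction AC = (-4, 0, 2). From the x-coordinate of B, the parameter along the line is τ = (-3 − 3)/(-4) = 3/2.
Then λ = (-6) + 3/2·(0) = -6.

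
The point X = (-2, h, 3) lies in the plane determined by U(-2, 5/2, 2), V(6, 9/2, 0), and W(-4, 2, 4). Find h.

5/2

Coplanarity requires UV · (UW × UX) = 0.
UV = (8, 2, -2), UW = (-2, -1/2, 2); the triple product is linear in h with coefficient -12 and constant term 30.
Setting it to zero: h = 5/2.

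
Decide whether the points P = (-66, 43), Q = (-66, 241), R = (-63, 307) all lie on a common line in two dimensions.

PQ = (0, 198), PR = (3, 264).
If collinear, PR would be a scalar multiple of PQ. But (0)·(264) ≠ (198)·(3) (difference -594), so they are not parallel; the points are not collinear.

No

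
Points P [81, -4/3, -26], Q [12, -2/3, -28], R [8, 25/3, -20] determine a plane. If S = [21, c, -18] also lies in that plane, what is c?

10

A normal to the plane is n = PQ × PR = (70/3, 560, -1855/3).
S lies in the plane iff n · PS = 0.
This gives (560)c + (-5600) = 0, so c = 10.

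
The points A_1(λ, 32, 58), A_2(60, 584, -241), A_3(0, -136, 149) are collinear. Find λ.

14

Direction A_2A_3 = (-60, -720, 390). From the y-coordinate of A_1, the parameter along the line is τ = (32 − 584)/(-720) = 23/30.
Then λ = 60 + 23/30·(-60) = 14.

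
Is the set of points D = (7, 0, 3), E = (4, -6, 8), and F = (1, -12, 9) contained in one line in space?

No

DE = (-3, -6, 5), DF = (-6, -12, 6).
DE × DF = (24, -12, 0).
The cross product is nonzero, so the points do not lie on one line.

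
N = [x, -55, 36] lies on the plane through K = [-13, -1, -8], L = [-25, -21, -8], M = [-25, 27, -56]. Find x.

-19

The plane through K, L, M has equation 960x − 576y − 576z = -7296.
Substituting N: (960)x + (10944) = -7296, so x = -19.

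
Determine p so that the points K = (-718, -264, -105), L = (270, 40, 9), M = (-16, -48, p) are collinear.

-24

Direction KL = (988, 304, 114). From the x-coordinate of M, the parameter along the line is τ = (-16 − (-718))/988 = 27/38.
Then p = (-105) + 27/38·(114) = -24.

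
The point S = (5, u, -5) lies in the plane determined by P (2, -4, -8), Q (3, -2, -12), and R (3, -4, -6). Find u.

-3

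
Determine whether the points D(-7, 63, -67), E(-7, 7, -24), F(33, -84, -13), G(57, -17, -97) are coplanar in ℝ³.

A normal to the plane through D, E, F is n = DE × DF = (3297, 1720, 2240).
The plane has equation n·P = -64799. For G: n·G = -58591.
-58591 ≠ -64799, so G is off the plane.

No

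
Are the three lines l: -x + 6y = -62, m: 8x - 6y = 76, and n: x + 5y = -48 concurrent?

Yes

The three lines meet at one point iff the augmented coefficient matrix [aᵢ bᵢ cᵢ] has rank < 3, i.e. its determinant vanishes.
Here the determinant is 0.
It vanishes, so the lines are concurrent at (2, -10).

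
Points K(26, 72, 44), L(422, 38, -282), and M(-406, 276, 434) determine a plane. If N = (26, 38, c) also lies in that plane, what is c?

The plane through K, L, M has equation 53244x − 13608y + 66096z = 3312792.
Substituting N: (66096)c + (867240) = 3312792, so c = 37.

37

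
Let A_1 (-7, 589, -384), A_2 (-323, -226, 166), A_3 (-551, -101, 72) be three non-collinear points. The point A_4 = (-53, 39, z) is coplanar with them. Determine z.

A normal to the plane is n = A_1A_2 × A_1A_3 = (7860, -155104, -225320).
A_4 lies in the plane iff n · A_1A_4 = 0.
This gives (-225320)z + (-1577240) = 0, so z = -7.

-7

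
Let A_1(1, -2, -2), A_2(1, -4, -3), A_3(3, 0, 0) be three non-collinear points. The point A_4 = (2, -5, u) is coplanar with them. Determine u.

Coplanarity requires A_1A_2 · (A_1A_3 × A_1A_4) = 0.
A_1A_2 = (0, -2, -1), A_1A_3 = (2, 2, 2); the triple product is linear in u with coefficient 4 and constant term 12.
Setting it to zero: u = -3.

-3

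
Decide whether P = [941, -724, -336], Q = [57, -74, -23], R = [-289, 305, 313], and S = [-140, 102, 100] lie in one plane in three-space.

No

With P as base: PQ = (-884, 650, 313), PR = (-1230, 1029, 649), PS = (-1081, 826, 436).
PR × PS = (-87430, -165289, 96369).
PQ · (PR × PS) = 13767.
Since 13767 ≠ 0, the four points are not coplanar.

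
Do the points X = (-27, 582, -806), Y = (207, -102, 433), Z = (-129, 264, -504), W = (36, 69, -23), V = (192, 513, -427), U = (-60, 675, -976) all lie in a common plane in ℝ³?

Yes

The plane through X, Y, Z has normal n = XY × XZ = (187434, -197046, -144180) and equation n·P = -3532410.
Checking the remaining points: n·W = -3532410, n·V = -3532410, n·U = -3532410.
All equal -3532410, so all 6 points lie in one plane.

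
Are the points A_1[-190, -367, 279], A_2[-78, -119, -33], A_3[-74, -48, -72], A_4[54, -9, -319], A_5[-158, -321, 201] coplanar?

The plane through A_1, A_2, A_3 has normal n = A_1A_2 × A_1A_3 = (12480, 3120, 6960) and equation n·P = -1574400.
Checking the remaining points: n·A_4 = -1574400, n·A_5 = -1574400.
All equal -1574400, so all 5 points lie in one plane.

Yes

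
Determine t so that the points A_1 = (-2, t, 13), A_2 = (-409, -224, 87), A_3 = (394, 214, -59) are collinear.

Direction A_2A_3 = (803, 438, -146). From the x-coordinate of A_1, the parameter along the line is τ = (-2 − (-409))/803 = 37/73.
Then t = (-224) + 37/73·(438) = -2.

-2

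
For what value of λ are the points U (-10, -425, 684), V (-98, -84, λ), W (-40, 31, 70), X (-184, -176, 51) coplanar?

Normal to plane UWX: n = (-135762, 87846, 71874); plane equation n·P = 13184886.
Requiring n·V = 13184886: (71874)λ + (5925612) = 13184886.
So λ = 101.

101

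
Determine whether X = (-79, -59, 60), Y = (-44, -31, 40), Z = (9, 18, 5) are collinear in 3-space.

XY = (35, 28, -20), XZ = (88, 77, -55).
Comparing components 3 and 1: (-20)(88) − (35)(-55) = 165 ≠ 0, so XY and XZ are not parallel and the points are not collinear.

No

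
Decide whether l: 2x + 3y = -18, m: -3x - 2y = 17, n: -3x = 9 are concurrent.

Intersecting l and m: solving the 2×2 system gives (x, y) = (-3, -4).
Substitute into n: (-3)(-3) + (0)(-4) = 9.
This equals 9, so (-3, -4) lies on all three lines and they are concurrent.

Yes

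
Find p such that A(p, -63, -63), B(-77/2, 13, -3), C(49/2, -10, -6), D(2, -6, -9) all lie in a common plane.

11/2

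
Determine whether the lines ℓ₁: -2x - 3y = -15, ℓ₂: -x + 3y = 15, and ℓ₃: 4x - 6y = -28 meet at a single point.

Intersecting ℓ₁ and ℓ₂: solving the 2×2 system gives (x, y) = (0, 5).
Substitute into ℓ₃: (4)(0) + (-6)(5) = -30.
But ℓ₃ requires -28 ≠ -30, so the three lines have no common point.

No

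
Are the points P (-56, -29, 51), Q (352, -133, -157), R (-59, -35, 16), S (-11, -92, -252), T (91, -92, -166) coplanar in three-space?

The plane through P, Q, R has normal n = PQ × PR = (2392, 14904, -2760) and equation n·X = -706928.
Checking the remaining points: n·S = -701960, n·T = -695336.
Since n·S = -701960 ≠ -706928, S is off the plane and the points are not all coplanar.

No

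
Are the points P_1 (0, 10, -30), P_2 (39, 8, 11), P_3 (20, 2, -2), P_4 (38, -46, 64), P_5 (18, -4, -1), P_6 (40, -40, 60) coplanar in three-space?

The plane through P_1, P_2, P_3 has normal n = P_1P_2 × P_1P_3 = (272, -272, -272) and equation n·P = 5440.
Checking the remaining points: n·P_4 = 5440, n·P_5 = 6256, n·P_6 = 5440.
Since n·P_5 = 6256 ≠ 5440, P_5 is off the plane and the points are not all coplanar.

No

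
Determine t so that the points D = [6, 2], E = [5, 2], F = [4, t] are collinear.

Collinearity: (F − D) must be parallel to (E − D) = (-1, 0).
Cross-multiplying the components: (t − 2)·(-1) = (-2)·(0).
Solving gives t = 2.

2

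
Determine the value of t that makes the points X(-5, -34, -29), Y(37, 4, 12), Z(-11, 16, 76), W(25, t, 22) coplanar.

4

The points are coplanar iff XY · (XZ × XW) = 0.
Expanding, this is linear in t: (-4656)t + (18624) = 0.
So t = 4.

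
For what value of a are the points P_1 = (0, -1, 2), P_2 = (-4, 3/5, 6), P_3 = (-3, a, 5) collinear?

1/5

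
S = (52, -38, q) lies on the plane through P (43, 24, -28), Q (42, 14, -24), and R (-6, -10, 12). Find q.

-12

The plane through P, Q, R has equation −264x − 156y − 456z = -2328.
Substituting S: (-456)q + (-7800) = -2328, so q = -12.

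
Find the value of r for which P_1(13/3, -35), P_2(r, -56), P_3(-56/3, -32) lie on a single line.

496/3

Collinearity: (P_2 − P_1) must be parallel to (P_3 − P_1) = (-23, 3).
Cross-multiplying the components: (r − 13/3)·(3) = (-21)·(-23).
Solving gives r = 496/3.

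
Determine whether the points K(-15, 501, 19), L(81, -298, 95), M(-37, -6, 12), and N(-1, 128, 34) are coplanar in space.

The four points are coplanar iff the 3×3 determinant with rows KL, KM, KN is zero.
Rows: (96, -799, 76), (-22, -507, -7), (14, -373, 15).
Expanding along the first row: (96)(-10216) − (-799)(-232) + (76)(15304) = -3000.
Nonzero ⇒ not coplanar.

No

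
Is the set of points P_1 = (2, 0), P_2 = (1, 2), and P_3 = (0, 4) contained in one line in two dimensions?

P_1P_2 = (-1, 2), P_1P_3 = (-2, 4).
det[P_1P_2; P_1P_3] = (-1)(4) − (2)(-2) = 0.
The determinant is zero, so the points are collinear.

Yes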